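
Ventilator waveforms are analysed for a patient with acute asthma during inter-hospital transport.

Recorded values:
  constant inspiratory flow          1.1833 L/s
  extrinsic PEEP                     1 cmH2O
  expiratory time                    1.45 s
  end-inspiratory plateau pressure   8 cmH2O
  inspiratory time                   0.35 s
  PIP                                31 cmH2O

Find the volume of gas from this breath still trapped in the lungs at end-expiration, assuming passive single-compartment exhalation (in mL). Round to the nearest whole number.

Vt = flow × Ti = 1.1833 L/s × 0.35 s × 1000 mL/L = 414.16 mL.
R = (PIP − Pplat)/V̇ = (31 − 8) / 1.1833 = 23.0/1.1833 = 19.437 cmH2O·s/L.
C = Vt/(Pplat − PEEP) = 414.16 / (8 − 1) = 414.16/7.0 = 59.166 mL/cmH2O.
τ = R × C = 19.437 × 0.05917 L/cmH2O = 1.15 s.
Fraction remaining = e^(−Te/τ) = e^(−1.45/1.15) = 0.2834.
Trapped volume = 414.16 × 0.2834 = 117.37 mL.

117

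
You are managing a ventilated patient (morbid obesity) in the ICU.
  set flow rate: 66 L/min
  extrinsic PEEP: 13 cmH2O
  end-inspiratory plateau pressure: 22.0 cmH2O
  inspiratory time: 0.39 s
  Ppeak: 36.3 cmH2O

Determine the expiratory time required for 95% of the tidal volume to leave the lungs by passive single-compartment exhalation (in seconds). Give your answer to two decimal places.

Flow: 66 L/min ÷ 60 = 1.1 L/s.
Vt = flow × Ti = 1.1 L/s × 0.39 s × 1000 mL/L = 429.0 mL.
R = (PIP − Pplat)/V̇ = (36.3 − 22.0) / 1.1 = 14.3/1.1 = 13.0 cmH2O·s/L.
C = Vt/(Pplat − PEEP) = 429.0 / (22.0 − 13) = 429.0/9.0 = 47.667 mL/cmH2O.
τ = R × C = 13.0 × 0.04767 L/cmH2O = 0.6197 s.
t = −τ·ln(1 − 0.95) = −0.6197·ln(0.05) = 1.856 s.

1.86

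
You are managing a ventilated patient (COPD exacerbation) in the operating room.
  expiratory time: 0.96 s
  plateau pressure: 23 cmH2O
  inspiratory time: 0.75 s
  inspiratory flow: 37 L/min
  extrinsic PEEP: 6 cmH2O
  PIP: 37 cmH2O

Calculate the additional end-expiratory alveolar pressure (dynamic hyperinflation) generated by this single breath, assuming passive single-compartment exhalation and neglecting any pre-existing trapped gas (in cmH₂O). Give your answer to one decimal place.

Flow: 37 L/min ÷ 60 = 0.6167 L/s.
Vt = flow × Ti = 0.6167 L/s × 0.75 s × 1000 mL/L = 462.53 mL.
R = (PIP − Pplat)/V̇ = (37 − 23) / 0.6167 = 14.0/0.6167 = 22.701 cmH2O·s/L.
C = Vt/(Pplat − PEEP) = 462.53 / (23 − 6) = 462.53/17.0 = 27.208 mL/cmH2O.
τ = R × C = 22.701 × 0.02721 L/cmH2O = 0.6177 s.
Fraction remaining = e^(−Te/τ) = e^(−0.96/0.6177) = 0.2114; trapped volume = 462.53 × 0.2114 = 97.779 mL.
Additional alveolar pressure from trapping ≈ V_trapped / C = 97.779 / 27.208 = 3.594 cmH2O.

3.6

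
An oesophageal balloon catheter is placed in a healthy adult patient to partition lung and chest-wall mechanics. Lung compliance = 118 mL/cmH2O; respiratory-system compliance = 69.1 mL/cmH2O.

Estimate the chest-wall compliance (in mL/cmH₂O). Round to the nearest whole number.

167

1/Ccw = 1/Crs − 1/CL.
1/Ccw = 1/69.1 − 1/118 = 0.005997.
Ccw = 166.75 mL/cmH2O.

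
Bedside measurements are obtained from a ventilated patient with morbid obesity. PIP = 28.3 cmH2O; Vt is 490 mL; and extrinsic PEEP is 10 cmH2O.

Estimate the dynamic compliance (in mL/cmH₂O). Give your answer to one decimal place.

26.8

Dynamic compliance = Vt / (PIP − PEEP) = 490 / (28.3 − 10) = 490 / 18.3 = 26.776 mL/cmH2O.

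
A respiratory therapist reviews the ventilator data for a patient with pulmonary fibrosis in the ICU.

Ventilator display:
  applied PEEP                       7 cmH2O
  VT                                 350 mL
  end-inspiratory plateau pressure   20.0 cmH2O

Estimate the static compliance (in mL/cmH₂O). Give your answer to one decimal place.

26.9

Cstat = Vt / (Pplat − PEEP) = 350 / (20.0 − 7) = 350 / 13.0 = 26.923 mL/cmH2O.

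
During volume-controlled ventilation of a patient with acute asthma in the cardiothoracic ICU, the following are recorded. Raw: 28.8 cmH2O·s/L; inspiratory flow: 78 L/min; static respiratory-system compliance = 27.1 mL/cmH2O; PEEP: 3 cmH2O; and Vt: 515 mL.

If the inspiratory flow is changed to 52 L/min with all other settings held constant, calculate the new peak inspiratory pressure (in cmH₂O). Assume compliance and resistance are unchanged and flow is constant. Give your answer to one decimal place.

47.0

Flow: 78 L/min ÷ 60 = 1.3 L/s.
New flow: 52 L/min ÷ 60 = 0.8667 L/s.
PIP = Vt/C + R·V̇ + PEEP (constant-flow equation of motion).
Only the resistive term changes: ΔPIP = R × ΔV̇ = 28.8 × (0.8667 − 1.3) = 28.8 × -0.4333 = -12.479 cmH2O.
Original PIP = 515/27.1 + 28.8×1.3 + 3 = 59.444 cmH2O; new PIP = 59.444 + (-12.479) = 46.965 cmH2O.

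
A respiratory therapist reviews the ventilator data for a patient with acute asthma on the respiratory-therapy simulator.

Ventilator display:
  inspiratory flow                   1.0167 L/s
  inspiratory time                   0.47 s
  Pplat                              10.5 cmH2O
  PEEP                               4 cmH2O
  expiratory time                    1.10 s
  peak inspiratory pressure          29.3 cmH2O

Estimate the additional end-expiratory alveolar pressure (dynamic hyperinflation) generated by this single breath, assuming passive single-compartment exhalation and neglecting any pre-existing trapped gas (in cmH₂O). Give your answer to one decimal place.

2.9

Vt = flow × Ti = 1.0167 L/s × 0.47 s × 1000 mL/L = 477.85 mL.
R = (PIP − Pplat)/V̇ = (29.3 − 10.5) / 1.0167 = 18.8/1.0167 = 18.491 cmH2O·s/L.
C = Vt/(Pplat − PEEP) = 477.85 / (10.5 − 4) = 477.85/6.5 = 73.515 mL/cmH2O.
τ = R × C = 18.491 × 0.07352 L/cmH2O = 1.359 s.
Fraction remaining = e^(−Te/τ) = e^(−1.10/1.359) = 0.4451; trapped volume = 477.85 × 0.4451 = 212.69 mL.
Additional alveolar pressure from trapping ≈ V_trapped / C = 212.69 / 73.515 = 2.893 cmH2O.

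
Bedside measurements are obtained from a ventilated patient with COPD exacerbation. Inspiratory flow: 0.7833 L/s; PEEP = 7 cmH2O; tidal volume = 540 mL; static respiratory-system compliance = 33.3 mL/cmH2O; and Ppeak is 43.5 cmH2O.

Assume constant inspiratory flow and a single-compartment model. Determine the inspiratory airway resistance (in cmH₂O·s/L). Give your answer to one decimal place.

Equation of motion (constant flow): PIP = Vt/C + R·V̇ + PEEP.
R·V̇ = PIP − Vt/C − PEEP = 43.5 − 540/33.3 − 7 = 43.5 − 16.216 − 7 = 20.284 cmH2O.
R = 20.284 / 0.7833 = 25.896 cmH2O·s/L.

25.9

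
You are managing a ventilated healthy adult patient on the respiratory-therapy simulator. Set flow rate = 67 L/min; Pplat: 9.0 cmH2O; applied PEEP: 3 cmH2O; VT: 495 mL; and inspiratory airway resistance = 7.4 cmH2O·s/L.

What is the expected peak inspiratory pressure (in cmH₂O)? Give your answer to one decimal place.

17.3

Flow: 67 L/min ÷ 60 = 1.1167 L/s.
PIP = Pplat + Raw × flow = 9.0 + 7.4 × 1.1167 = 9.0 + 8.264 = 17.264 cmH2O.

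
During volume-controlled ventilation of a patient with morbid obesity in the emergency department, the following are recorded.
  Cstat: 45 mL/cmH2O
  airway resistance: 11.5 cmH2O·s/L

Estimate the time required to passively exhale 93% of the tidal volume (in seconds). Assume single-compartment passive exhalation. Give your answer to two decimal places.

1.38

τ = R × C = 11.5 × 45 mL/cmH2O = 11.5 × 0.045 L/cmH2O = 0.5175 s.
Exhaled fraction f = 1 − e^(−t/τ) → t = −τ·ln(1 − f) = −0.5175·ln(0.07) = 1.376 s.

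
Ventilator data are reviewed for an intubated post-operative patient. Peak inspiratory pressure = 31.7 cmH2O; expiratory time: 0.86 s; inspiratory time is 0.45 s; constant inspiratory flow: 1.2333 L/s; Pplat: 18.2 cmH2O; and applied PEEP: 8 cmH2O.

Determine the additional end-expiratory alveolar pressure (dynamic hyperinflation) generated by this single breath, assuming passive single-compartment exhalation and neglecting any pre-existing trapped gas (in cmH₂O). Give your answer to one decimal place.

Vt = flow × Ti = 1.2333 L/s × 0.45 s × 1000 mL/L = 554.99 mL.
R = (PIP − Pplat)/V̇ = (31.7 − 18.2) / 1.2333 = 13.5/1.2333 = 10.946 cmH2O·s/L.
C = Vt/(Pplat − PEEP) = 554.99 / (18.2 − 8) = 554.99/10.2 = 54.411 mL/cmH2O.
τ = R × C = 10.946 × 0.05441 L/cmH2O = 0.5956 s.
Fraction remaining = e^(−Te/τ) = e^(−0.86/0.5956) = 0.236; trapped volume = 554.99 × 0.236 = 130.98 mL.
Additional alveolar pressure from trapping ≈ V_trapped / C = 130.98 / 54.411 = 2.407 cmH2O.

2.4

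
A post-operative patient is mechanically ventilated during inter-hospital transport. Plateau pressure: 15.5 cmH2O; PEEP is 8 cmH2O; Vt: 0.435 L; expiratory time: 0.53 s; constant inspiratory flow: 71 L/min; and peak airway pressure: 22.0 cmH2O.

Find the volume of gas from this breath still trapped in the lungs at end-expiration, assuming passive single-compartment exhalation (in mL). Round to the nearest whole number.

Flow: 71 L/min ÷ 60 = 1.1833 L/s.
R = (PIP − Pplat)/V̇ = (22.0 − 15.5) / 1.1833 = 6.5/1.1833 = 5.493 cmH2O·s/L.
C = Vt/(Pplat − PEEP) = 435.0 / (15.5 − 8) = 435.0/7.5 = 58.0 mL/cmH2O.
τ = R × C = 5.493 × 0.058 L/cmH2O = 0.3186 s.
Fraction remaining = e^(−Te/τ) = e^(−0.53/0.3186) = 0.1895.
Trapped volume = 435.0 × 0.1895 = 82.433 mL.

82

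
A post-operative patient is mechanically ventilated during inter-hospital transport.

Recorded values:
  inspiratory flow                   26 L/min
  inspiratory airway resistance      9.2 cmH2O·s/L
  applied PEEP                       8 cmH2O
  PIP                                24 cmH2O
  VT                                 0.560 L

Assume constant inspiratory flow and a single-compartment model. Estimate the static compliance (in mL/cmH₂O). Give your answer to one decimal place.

Flow: 26 L/min ÷ 60 = 0.4333 L/s.
Equation of motion (constant flow): PIP = Vt/C + R·V̇ + PEEP.
Vt/C = PIP − R·V̇ − PEEP = 24 − 9.2×0.4333 − 8 = 24 − 3.986 − 8 = 12.014 cmH2O.
C = Vt / 12.014 = 560 / 12.014 = 46.612 mL/cmH2O.

46.6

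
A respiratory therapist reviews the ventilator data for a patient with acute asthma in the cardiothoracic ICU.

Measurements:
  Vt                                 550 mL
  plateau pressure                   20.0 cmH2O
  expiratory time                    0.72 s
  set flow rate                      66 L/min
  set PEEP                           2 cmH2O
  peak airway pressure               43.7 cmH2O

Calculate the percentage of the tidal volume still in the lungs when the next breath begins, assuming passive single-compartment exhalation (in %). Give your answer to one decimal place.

Flow: 66 L/min ÷ 60 = 1.1 L/s.
R = (PIP − Pplat)/V̇ = (43.7 − 20.0) / 1.1 = 23.7/1.1 = 21.545 cmH2O·s/L.
C = Vt/(Pplat − PEEP) = 550.0 / (20.0 − 2) = 550.0/18.0 = 30.556 mL/cmH2O.
τ = R × C = 21.545 × 0.03056 L/cmH2O = 0.6584 s.
Fraction remaining at end-expiration = e^(−Te/τ) = e^(−0.72/0.6584) = 0.335 → 33.5%.

33.5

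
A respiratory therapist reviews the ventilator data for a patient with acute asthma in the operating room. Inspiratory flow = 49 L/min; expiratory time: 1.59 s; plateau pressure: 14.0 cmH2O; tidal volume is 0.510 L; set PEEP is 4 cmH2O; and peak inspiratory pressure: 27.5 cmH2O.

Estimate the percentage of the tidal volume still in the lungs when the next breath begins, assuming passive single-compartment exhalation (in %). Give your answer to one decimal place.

15.2

Flow: 49 L/min ÷ 60 = 0.8167 L/s.
R = (PIP − Pplat)/V̇ = (27.5 − 14.0) / 0.8167 = 13.5/0.8167 = 16.53 cmH2O·s/L.
C = Vt/(Pplat − PEEP) = 510.0 / (14.0 − 4) = 510.0/10.0 = 51.0 mL/cmH2O.
τ = R × C = 16.53 × 0.051 L/cmH2O = 0.843 s.
Fraction remaining at end-expiration = e^(−Te/τ) = e^(−1.59/0.843) = 0.1517 → 15.17%.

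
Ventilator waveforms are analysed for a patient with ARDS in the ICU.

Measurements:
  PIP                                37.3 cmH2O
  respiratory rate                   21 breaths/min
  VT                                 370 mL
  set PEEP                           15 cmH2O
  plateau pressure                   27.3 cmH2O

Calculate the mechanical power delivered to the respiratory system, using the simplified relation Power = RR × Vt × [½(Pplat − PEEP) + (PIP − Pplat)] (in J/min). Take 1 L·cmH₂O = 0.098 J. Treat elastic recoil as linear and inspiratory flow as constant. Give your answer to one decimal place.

Per-breath work = Vt × [½(Pplat−PEEP) + (PIP−Pplat)] = 0.370 × [0.5×12.3 + 10.0] = 0.370 × 16.15 = 5.976 L·cmH2O.
Power = 21 × 5.976 = 125.5 L·cmH2O/min.
× 0.098 J/(L·cmH2O) → 12.299 J/min.

12.3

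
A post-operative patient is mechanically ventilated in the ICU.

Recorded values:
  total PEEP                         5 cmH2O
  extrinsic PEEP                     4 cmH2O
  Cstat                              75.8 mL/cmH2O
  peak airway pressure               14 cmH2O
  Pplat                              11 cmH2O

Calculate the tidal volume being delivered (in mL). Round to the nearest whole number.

455

End-expiratory occlusion gives total PEEP = 5 cmH2O (intrinsic PEEP = 5 − 4 = 1). Use total PEEP for the elastic gradient.
Vt = Cstat × (Pplat − PEEPtotal) = 75.8 × (11 − 5) = 75.8 × 6.0 = 454.8 mL.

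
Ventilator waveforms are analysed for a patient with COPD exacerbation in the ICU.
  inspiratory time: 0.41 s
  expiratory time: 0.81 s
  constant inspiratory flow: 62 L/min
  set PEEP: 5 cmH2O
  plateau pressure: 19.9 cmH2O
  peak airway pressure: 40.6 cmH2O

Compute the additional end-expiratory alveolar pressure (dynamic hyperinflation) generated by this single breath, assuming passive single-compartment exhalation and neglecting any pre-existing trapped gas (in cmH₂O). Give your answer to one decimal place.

Flow: 62 L/min ÷ 60 = 1.0333 L/s.
Vt = flow × Ti = 1.0333 L/s × 0.41 s × 1000 mL/L = 423.65 mL.
R = (PIP − Pplat)/V̇ = (40.6 − 19.9) / 1.0333 = 20.7/1.0333 = 20.033 cmH2O·s/L.
C = Vt/(Pplat − PEEP) = 423.65 / (19.9 − 5) = 423.65/14.9 = 28.433 mL/cmH2O.
τ = R × C = 20.033 × 0.02843 L/cmH2O = 0.5695 s.
Fraction remaining = e^(−Te/τ) = e^(−0.81/0.5695) = 0.2412; trapped volume = 423.65 × 0.2412 = 102.18 mL.
Additional alveolar pressure from trapping ≈ V_trapped / C = 102.18 / 28.433 = 3.594 cmH2O.

3.6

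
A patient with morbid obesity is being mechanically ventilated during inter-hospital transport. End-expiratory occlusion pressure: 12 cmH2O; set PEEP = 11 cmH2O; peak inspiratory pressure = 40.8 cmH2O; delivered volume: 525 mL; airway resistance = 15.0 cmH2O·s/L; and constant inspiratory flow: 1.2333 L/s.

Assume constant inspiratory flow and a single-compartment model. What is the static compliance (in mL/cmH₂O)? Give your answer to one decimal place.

Total PEEP = 12 cmH2O (set 11 + intrinsic 1); this is the baseline alveolar pressure.
Equation of motion (constant flow): PIP = Vt/C + R·V̇ + PEEP.
Vt/C = PIP − R·V̇ − PEEP = 40.8 − 15.0×1.2333 − 12 = 40.8 − 18.5 − 12 = 10.3 cmH2O.
C = Vt / 10.3 = 525 / 10.3 = 50.971 mL/cmH2O.

51.0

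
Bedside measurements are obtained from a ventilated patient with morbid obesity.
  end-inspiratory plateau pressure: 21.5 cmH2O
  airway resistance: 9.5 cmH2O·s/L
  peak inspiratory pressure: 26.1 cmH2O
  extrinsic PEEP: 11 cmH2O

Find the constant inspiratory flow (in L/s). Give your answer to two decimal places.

0.48

flow = (PIP − Pplat) / Raw = 4.6 / 9.5 = 0.4842 L/s.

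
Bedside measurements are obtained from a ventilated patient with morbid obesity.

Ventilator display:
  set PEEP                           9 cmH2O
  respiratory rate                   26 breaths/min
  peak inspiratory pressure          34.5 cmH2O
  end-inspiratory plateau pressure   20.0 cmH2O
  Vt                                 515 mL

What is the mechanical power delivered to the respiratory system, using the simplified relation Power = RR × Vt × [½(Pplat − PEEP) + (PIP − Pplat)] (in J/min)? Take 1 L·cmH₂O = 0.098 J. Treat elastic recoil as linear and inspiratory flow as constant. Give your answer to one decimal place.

Per-breath work = Vt × [½(Pplat−PEEP) + (PIP−Pplat)] = 0.515 × [0.5×11.0 + 14.5] = 0.515 × 20.0 = 10.3 L·cmH2O.
Power = 26 × 10.3 = 267.8 L·cmH2O/min.
× 0.098 J/(L·cmH2O) → 26.244 J/min.

26.2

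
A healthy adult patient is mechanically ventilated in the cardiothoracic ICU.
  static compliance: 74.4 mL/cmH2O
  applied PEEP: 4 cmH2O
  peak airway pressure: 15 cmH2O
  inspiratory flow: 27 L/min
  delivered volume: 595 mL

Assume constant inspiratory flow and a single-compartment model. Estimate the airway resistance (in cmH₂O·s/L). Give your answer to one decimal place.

Flow: 27 L/min ÷ 60 = 0.45 L/s.
Equation of motion (constant flow): PIP = Vt/C + R·V̇ + PEEP.
R·V̇ = PIP − Vt/C − PEEP = 15 − 595/74.4 − 4 = 15 − 7.997 − 4 = 3.003 cmH2O.
R = 3.003 / 0.45 = 6.673 cmH2O·s/L.

6.7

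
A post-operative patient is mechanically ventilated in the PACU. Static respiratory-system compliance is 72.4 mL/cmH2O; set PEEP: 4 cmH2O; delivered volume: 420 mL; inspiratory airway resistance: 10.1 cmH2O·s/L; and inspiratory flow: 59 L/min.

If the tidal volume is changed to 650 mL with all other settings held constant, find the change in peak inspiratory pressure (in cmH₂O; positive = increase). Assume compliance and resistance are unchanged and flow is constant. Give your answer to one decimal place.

PIP = Vt/C + R·V̇ + PEEP (constant-flow equation of motion).
Only the elastic term changes: ΔPIP = ΔVt / C = (650 − 420) / 72.4 = 3.177 cmH2O.

3.2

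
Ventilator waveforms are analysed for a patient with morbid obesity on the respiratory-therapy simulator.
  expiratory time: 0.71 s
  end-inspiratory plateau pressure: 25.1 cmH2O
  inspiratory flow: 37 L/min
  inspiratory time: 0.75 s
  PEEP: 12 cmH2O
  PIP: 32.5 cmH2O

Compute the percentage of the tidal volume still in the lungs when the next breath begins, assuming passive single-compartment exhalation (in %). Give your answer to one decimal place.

Flow: 37 L/min ÷ 60 = 0.6167 L/s.
Vt = flow × Ti = 0.6167 L/s × 0.75 s × 1000 mL/L = 462.53 mL.
R = (PIP − Pplat)/V̇ = (32.5 − 25.1) / 0.6167 = 7.4/0.6167 = 11.999 cmH2O·s/L.
C = Vt/(Pplat − PEEP) = 462.53 / (25.1 − 12) = 462.53/13.1 = 35.308 mL/cmH2O.
τ = R × C = 11.999 × 0.03531 L/cmH2O = 0.4237 s.
Fraction remaining at end-expiration = e^(−Te/τ) = e^(−0.71/0.4237) = 0.1872 → 18.72%.

18.7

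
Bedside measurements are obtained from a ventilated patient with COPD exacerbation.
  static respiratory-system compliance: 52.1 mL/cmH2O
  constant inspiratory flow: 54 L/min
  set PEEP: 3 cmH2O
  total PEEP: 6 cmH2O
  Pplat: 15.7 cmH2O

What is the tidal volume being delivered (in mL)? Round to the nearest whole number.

End-expiratory occlusion gives total PEEP = 6 cmH2O (intrinsic PEEP = 6 − 3 = 3). Use total PEEP for the elastic gradient.
Vt = Cstat × (Pplat − PEEPtotal) = 52.1 × (15.7 − 6) = 52.1 × 9.7 = 505.37 mL.

505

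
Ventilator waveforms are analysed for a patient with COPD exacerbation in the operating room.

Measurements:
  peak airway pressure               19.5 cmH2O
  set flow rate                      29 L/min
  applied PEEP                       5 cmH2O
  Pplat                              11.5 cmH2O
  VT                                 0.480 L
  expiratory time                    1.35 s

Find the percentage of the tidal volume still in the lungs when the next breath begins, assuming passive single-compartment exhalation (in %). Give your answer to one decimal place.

Flow: 29 L/min ÷ 60 = 0.4833 L/s.
R = (PIP − Pplat)/V̇ = (19.5 − 11.5) / 0.4833 = 8.0/0.4833 = 16.553 cmH2O·s/L.
C = Vt/(Pplat − PEEP) = 480.0 / (11.5 − 5) = 480.0/6.5 = 73.846 mL/cmH2O.
τ = R × C = 16.553 × 0.07385 L/cmH2O = 1.222 s.
Fraction remaining at end-expiration = e^(−Te/τ) = e^(−1.35/1.222) = 0.3313 → 33.13%.

33.1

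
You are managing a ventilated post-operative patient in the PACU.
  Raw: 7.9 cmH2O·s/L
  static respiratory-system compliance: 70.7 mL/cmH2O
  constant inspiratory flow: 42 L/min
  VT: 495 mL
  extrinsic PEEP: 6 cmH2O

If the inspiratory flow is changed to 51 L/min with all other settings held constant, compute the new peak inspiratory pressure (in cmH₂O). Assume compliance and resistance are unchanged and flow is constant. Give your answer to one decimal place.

Flow: 42 L/min ÷ 60 = 0.7 L/s.
New flow: 51 L/min ÷ 60 = 0.85 L/s.
PIP = Vt/C + R·V̇ + PEEP (constant-flow equation of motion).
Only the resistive term changes: ΔPIP = R × ΔV̇ = 7.9 × (0.85 − 0.7) = 7.9 × 0.15 = 1.185 cmH2O.
Original PIP = 495/70.7 + 7.9×0.7 + 6 = 18.531 cmH2O; new PIP = 18.531 + (1.185) = 19.716 cmH2O.

19.7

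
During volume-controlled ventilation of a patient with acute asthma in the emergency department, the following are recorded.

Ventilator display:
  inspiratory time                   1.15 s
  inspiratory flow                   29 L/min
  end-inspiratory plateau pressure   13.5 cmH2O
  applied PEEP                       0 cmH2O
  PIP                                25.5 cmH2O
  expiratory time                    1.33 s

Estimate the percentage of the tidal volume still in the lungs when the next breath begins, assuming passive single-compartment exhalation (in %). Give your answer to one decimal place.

Flow: 29 L/min ÷ 60 = 0.4833 L/s.
Vt = flow × Ti = 0.4833 L/s × 1.15 s × 1000 mL/L = 555.8 mL.
R = (PIP − Pplat)/V̇ = (25.5 − 13.5) / 0.4833 = 12.0/0.4833 = 24.829 cmH2O·s/L.
C = Vt/(Pplat − PEEP) = 555.8 / (13.5 − 0) = 555.8/13.5 = 41.17 mL/cmH2O.
τ = R × C = 24.829 × 0.04117 L/cmH2O = 1.022 s.
Fraction remaining at end-expiration = e^(−Te/τ) = e^(−1.33/1.022) = 0.2722 → 27.22%.

27.2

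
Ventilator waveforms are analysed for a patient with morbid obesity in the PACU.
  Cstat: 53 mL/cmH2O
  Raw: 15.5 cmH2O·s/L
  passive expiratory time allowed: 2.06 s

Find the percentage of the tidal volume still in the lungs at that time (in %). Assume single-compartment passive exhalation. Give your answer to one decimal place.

8.1

τ = R × C = 15.5 × 53 mL/cmH2O = 15.5 × 0.053 L/cmH2O = 0.8215 s.
Passive exhalation: V(t)/V₀ = e^(−t/τ) = e^(−2.06/0.8215) = 0.08146.
Fraction remaining = 0.08146 → 8.146%.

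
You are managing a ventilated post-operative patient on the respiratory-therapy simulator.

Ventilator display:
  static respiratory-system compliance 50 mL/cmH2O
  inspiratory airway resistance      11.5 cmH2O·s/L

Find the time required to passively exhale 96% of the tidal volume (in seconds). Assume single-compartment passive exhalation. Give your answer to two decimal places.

τ = R × C = 11.5 × 50 mL/cmH2O = 11.5 × 0.050 L/cmH2O = 0.575 s.
Exhaled fraction f = 1 − e^(−t/τ) → t = −τ·ln(1 − f) = −0.575·ln(0.04) = 1.851 s.

1.85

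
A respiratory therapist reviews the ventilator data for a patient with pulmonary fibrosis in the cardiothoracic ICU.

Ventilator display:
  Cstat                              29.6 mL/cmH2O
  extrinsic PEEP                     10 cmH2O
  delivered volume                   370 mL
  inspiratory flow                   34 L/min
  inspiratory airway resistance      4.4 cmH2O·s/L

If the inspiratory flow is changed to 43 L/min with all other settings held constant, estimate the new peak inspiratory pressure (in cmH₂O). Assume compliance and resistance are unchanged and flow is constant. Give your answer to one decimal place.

Flow: 34 L/min ÷ 60 = 0.5667 L/s.
New flow: 43 L/min ÷ 60 = 0.7167 L/s.
PIP = Vt/C + R·V̇ + PEEP (constant-flow equation of motion).
Only the resistive term changes: ΔPIP = R × ΔV̇ = 4.4 × (0.7167 − 0.5667) = 4.4 × 0.15 = 0.66 cmH2O.
Original PIP = 370/29.6 + 4.4×0.5667 + 10 = 24.993 cmH2O; new PIP = 24.993 + (0.66) = 25.653 cmH2O.

25.7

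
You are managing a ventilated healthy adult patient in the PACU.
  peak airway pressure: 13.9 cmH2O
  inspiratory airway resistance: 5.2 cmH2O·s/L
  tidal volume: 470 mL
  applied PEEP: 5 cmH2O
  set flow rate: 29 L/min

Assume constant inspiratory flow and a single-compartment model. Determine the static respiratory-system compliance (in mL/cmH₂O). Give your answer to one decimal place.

Flow: 29 L/min ÷ 60 = 0.4833 L/s.
Equation of motion (constant flow): PIP = Vt/C + R·V̇ + PEEP.
Vt/C = PIP − R·V̇ − PEEP = 13.9 − 5.2×0.4833 − 5 = 13.9 − 2.513 − 5 = 6.387 cmH2O.
C = Vt / 6.387 = 470 / 6.387 = 73.587 mL/cmH2O.

73.6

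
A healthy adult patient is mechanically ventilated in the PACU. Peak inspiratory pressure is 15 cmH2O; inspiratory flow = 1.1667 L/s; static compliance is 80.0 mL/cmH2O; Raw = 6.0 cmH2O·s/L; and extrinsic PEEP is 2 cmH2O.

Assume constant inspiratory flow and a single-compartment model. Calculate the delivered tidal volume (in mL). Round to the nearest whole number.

480

Equation of motion (constant flow): PIP = Vt/C + R·V̇ + PEEP.
Vt/C = PIP − R·V̇ − PEEP = 15 − 7.0 − 2 = 6.0 cmH2O.
Vt = C × 6.0 = 80.0 × 6.0 = 480.0 mL.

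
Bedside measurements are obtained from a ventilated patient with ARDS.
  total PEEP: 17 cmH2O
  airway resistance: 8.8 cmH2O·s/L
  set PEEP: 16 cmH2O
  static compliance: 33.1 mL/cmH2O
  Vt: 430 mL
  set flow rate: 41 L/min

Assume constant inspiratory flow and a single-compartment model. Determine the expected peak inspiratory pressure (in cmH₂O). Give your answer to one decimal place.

Flow: 41 L/min ÷ 60 = 0.6833 L/s.
Total PEEP = 17 cmH2O (set 16 + intrinsic 1); this is the baseline alveolar pressure.
Equation of motion (constant flow): PIP = Vt/C + R·V̇ + PEEP.
PIP = 430/33.1 + 8.8×0.6833 + 17 = 12.991 + 6.013 + 17 = 36.004 cmH2O.

36.0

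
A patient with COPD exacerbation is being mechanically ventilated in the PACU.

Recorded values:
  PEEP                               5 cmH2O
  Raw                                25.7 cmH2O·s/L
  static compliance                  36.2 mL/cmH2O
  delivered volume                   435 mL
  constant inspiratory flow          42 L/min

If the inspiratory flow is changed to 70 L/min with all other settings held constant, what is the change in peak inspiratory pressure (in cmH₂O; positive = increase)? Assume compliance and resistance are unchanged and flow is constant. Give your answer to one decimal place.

Flow: 42 L/min ÷ 60 = 0.7 L/s.
New flow: 70 L/min ÷ 60 = 1.1667 L/s.
PIP = Vt/C + R·V̇ + PEEP (constant-flow equation of motion).
Only the resistive term changes: ΔPIP = R × ΔV̇ = 25.7 × (1.1667 − 0.7) = 25.7 × 0.4667 = 11.994 cmH2O.

12.0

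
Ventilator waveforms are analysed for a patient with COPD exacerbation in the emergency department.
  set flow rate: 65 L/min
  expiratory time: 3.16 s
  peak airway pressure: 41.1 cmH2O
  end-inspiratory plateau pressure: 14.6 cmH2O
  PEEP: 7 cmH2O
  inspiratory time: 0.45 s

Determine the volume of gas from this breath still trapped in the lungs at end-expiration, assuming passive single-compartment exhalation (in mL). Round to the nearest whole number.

65

Flow: 65 L/min ÷ 60 = 1.0833 L/s.
Vt = flow × Ti = 1.0833 L/s × 0.45 s × 1000 mL/L = 487.49 mL.
R = (PIP − Pplat)/V̇ = (41.1 − 14.6) / 1.0833 = 26.5/1.0833 = 24.462 cmH2O·s/L.
C = Vt/(Pplat − PEEP) = 487.49 / (14.6 − 7) = 487.49/7.6 = 64.143 mL/cmH2O.
τ = R × C = 24.462 × 0.06414 L/cmH2O = 1.569 s.
Fraction remaining = e^(−Te/τ) = e^(−3.16/1.569) = 0.1335.
Trapped volume = 487.49 × 0.1335 = 65.08 mL.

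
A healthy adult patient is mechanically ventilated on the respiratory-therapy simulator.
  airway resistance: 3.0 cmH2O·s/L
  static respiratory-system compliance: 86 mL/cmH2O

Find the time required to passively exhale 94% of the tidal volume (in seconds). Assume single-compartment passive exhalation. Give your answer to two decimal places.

τ = R × C = 3.0 × 86 mL/cmH2O = 3.0 × 0.086 L/cmH2O = 0.258 s.
Exhaled fraction f = 1 − e^(−t/τ) → t = −τ·ln(1 − f) = −0.258·ln(0.06) = 0.7259 s.

0.73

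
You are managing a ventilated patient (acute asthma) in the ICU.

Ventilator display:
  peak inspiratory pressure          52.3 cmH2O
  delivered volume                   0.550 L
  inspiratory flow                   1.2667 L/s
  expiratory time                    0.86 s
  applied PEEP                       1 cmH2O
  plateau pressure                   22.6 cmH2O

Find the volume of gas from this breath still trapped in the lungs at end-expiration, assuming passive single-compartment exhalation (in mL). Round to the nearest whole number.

130

R = (PIP − Pplat)/V̇ = (52.3 − 22.6) / 1.2667 = 29.7/1.2667 = 23.447 cmH2O·s/L.
C = Vt/(Pplat − PEEP) = 550.0 / (22.6 − 1) = 550.0/21.6 = 25.463 mL/cmH2O.
τ = R × C = 23.447 × 0.02546 L/cmH2O = 0.597 s.
Fraction remaining = e^(−Te/τ) = e^(−0.86/0.597) = 0.2368.
Trapped volume = 550.0 × 0.2368 = 130.24 mL.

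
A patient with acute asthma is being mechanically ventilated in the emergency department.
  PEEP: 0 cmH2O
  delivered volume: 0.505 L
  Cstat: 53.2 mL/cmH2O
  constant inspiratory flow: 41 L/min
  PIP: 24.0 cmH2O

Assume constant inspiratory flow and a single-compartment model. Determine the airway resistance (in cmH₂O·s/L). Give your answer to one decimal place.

21.2

Flow: 41 L/min ÷ 60 = 0.6833 L/s.
Equation of motion (constant flow): PIP = Vt/C + R·V̇ + PEEP.
R·V̇ = PIP − Vt/C − PEEP = 24.0 − 505/53.2 − 0 = 24.0 − 9.492 − 0 = 14.508 cmH2O.
R = 14.508 / 0.6833 = 21.232 cmH2O·s/L.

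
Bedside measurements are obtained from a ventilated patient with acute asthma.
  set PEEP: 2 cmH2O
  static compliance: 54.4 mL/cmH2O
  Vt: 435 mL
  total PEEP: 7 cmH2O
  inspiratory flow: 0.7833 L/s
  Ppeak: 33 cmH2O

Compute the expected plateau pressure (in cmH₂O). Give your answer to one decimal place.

15.0

End-expiratory occlusion gives total PEEP = 7 cmH2O (intrinsic PEEP = 7 − 2 = 5). Use total PEEP for the elastic gradient.
Pplat = PEEPtotal + Vt / Cstat = 7 + 435 / 54.4 = 7 + 7.996 = 14.996 cmH2O.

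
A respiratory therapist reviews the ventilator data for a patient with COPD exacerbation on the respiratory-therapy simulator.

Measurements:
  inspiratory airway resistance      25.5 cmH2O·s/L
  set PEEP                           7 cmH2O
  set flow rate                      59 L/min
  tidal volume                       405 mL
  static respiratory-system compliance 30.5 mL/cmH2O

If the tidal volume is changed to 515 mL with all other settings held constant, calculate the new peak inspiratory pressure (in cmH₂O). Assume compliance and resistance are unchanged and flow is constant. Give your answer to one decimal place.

49.0

Flow: 59 L/min ÷ 60 = 0.9833 L/s.
PIP = Vt/C + R·V̇ + PEEP (constant-flow equation of motion).
Only the elastic term changes: ΔPIP = ΔVt / C = (515 − 405) / 30.5 = 3.607 cmH2O.
Original PIP = 405/30.5 + 25.5×0.9833 + 7 = 45.353 cmH2O; new PIP = 45.353 + (3.607) = 48.96 cmH2O.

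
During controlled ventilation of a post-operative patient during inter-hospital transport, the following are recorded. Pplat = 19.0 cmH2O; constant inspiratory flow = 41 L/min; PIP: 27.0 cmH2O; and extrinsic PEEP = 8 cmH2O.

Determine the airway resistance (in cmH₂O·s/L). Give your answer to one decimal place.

Flow: 41 L/min ÷ 60 = 0.6833 L/s.
Raw = (PIP − Pplat) / flow = (27.0 − 19.0) / 0.6833 = 8.0 / 0.6833 = 11.708 cmH2O·s/L.

11.7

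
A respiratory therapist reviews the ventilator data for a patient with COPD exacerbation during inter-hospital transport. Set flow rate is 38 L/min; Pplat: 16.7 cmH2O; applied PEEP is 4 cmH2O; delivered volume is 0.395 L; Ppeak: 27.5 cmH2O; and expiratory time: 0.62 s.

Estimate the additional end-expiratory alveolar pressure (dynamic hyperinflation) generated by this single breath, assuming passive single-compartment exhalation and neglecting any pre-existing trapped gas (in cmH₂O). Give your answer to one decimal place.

Flow: 38 L/min ÷ 60 = 0.6333 L/s.
R = (PIP − Pplat)/V̇ = (27.5 − 16.7) / 0.6333 = 10.8/0.6333 = 17.054 cmH2O·s/L.
C = Vt/(Pplat − PEEP) = 395.0 / (16.7 − 4) = 395.0/12.7 = 31.102 mL/cmH2O.
τ = R × C = 17.054 × 0.0311 L/cmH2O = 0.5304 s.
Fraction remaining = e^(−Te/τ) = e^(−0.62/0.5304) = 0.3107; trapped volume = 395.0 × 0.3107 = 122.73 mL.
Additional alveolar pressure from trapping ≈ V_trapped / C = 122.73 / 31.102 = 3.946 cmH2O.

3.9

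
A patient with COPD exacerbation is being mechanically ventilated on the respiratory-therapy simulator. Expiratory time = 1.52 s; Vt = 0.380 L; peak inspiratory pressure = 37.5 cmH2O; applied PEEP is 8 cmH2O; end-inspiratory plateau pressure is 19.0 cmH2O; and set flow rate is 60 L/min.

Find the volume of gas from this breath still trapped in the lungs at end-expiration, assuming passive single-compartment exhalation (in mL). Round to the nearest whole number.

35

Flow: 60 L/min ÷ 60 = 1 L/s.
R = (PIP − Pplat)/V̇ = (37.5 − 19.0) / 1 = 18.5/1 = 18.5 cmH2O·s/L.
C = Vt/(Pplat − PEEP) = 380.0 / (19.0 − 8) = 380.0/11.0 = 34.545 mL/cmH2O.
τ = R × C = 18.5 × 0.03455 L/cmH2O = 0.6392 s.
Fraction remaining = e^(−Te/τ) = e^(−1.52/0.6392) = 0.09274.
Trapped volume = 380.0 × 0.09274 = 35.241 mL.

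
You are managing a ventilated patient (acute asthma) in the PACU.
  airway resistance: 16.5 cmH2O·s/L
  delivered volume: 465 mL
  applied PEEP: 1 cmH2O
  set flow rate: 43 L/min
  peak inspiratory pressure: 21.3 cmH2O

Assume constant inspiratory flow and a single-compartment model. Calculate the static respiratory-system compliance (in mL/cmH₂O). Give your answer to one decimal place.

Flow: 43 L/min ÷ 60 = 0.7167 L/s.
Equation of motion (constant flow): PIP = Vt/C + R·V̇ + PEEP.
Vt/C = PIP − R·V̇ − PEEP = 21.3 − 16.5×0.7167 − 1 = 21.3 − 11.826 − 1 = 8.474 cmH2O.
C = Vt / 8.474 = 465 / 8.474 = 54.874 mL/cmH2O.

54.9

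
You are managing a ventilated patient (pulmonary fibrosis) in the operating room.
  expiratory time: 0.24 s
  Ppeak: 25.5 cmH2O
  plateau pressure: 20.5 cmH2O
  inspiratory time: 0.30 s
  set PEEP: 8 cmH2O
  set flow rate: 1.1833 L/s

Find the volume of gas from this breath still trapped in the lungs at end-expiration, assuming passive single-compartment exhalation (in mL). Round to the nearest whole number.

Vt = flow × Ti = 1.1833 L/s × 0.30 s × 1000 mL/L = 354.99 mL.
R = (PIP − Pplat)/V̇ = (25.5 − 20.5) / 1.1833 = 5.0/1.1833 = 4.225 cmH2O·s/L.
C = Vt/(Pplat − PEEP) = 354.99 / (20.5 − 8) = 354.99/12.5 = 28.399 mL/cmH2O.
τ = R × C = 4.225 × 0.0284 L/cmH2O = 0.12 s.
Fraction remaining = e^(−Te/τ) = e^(−0.24/0.12) = 0.1353.
Trapped volume = 354.99 × 0.1353 = 48.03 mL.

48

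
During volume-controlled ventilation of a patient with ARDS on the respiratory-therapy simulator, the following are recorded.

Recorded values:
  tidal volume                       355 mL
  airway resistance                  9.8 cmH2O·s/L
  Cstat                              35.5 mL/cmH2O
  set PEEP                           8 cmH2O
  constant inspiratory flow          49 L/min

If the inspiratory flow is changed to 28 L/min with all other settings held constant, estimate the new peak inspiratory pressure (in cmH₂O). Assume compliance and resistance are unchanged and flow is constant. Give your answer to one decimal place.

Flow: 49 L/min ÷ 60 = 0.8167 L/s.
New flow: 28 L/min ÷ 60 = 0.4667 L/s.
PIP = Vt/C + R·V̇ + PEEP (constant-flow equation of motion).
Only the resistive term changes: ΔPIP = R × ΔV̇ = 9.8 × (0.4667 − 0.8167) = 9.8 × -0.35 = -3.43 cmH2O.
Original PIP = 355/35.5 + 9.8×0.8167 + 8 = 26.004 cmH2O; new PIP = 26.004 + (-3.43) = 22.574 cmH2O.

22.6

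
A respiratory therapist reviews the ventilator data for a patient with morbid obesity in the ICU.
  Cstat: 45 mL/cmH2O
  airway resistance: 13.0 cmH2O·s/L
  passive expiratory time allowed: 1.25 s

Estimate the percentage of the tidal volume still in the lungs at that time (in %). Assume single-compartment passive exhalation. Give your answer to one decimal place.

τ = R × C = 13.0 × 45 mL/cmH2O = 13.0 × 0.045 L/cmH2O = 0.585 s.
Passive exhalation: V(t)/V₀ = e^(−t/τ) = e^(−1.25/0.585) = 0.118.
Fraction remaining = 0.118 → 11.8%.

11.8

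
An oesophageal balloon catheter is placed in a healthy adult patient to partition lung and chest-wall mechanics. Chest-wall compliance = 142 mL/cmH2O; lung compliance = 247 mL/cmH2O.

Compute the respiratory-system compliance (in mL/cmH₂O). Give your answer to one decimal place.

90.2

Lung and chest wall are elastances in series: 1/Crs = 1/CL + 1/Ccw.
1/Crs = 1/247 + 1/142 = 0.01109.
Crs = 90.171 mL/cmH2O.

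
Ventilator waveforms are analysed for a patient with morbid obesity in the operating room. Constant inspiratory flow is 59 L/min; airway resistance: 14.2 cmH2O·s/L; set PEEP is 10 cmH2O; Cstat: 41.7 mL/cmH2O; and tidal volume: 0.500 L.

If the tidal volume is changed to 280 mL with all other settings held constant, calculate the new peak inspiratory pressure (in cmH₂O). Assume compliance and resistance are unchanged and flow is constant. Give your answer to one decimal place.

Flow: 59 L/min ÷ 60 = 0.9833 L/s.
PIP = Vt/C + R·V̇ + PEEP (constant-flow equation of motion).
Only the elastic term changes: ΔPIP = ΔVt / C = (280 − 500) / 41.7 = -5.276 cmH2O.
Original PIP = 500/41.7 + 14.2×0.9833 + 10 = 35.953 cmH2O; new PIP = 35.953 + (-5.276) = 30.677 cmH2O.

30.7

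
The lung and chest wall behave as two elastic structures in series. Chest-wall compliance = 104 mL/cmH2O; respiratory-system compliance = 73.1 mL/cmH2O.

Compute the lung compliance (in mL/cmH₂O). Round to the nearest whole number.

246

1/CL = 1/Crs − 1/Ccw.
1/CL = 1/73.1 − 1/104 = 0.004065.
CL = 246.0 mL/cmH2O.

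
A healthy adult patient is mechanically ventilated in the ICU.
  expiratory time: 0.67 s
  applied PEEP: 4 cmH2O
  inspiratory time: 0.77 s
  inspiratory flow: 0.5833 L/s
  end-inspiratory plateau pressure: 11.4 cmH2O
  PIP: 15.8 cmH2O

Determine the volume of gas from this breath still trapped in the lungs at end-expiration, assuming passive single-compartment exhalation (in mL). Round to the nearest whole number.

Vt = flow × Ti = 0.5833 L/s × 0.77 s × 1000 mL/L = 449.14 mL.
R = (PIP − Pplat)/V̇ = (15.8 − 11.4) / 0.5833 = 4.4/0.5833 = 7.543 cmH2O·s/L.
C = Vt/(Pplat − PEEP) = 449.14 / (11.4 − 4) = 449.14/7.4 = 60.695 mL/cmH2O.
τ = R × C = 7.543 × 0.0607 L/cmH2O = 0.4579 s.
Fraction remaining = e^(−Te/τ) = e^(−0.67/0.4579) = 0.2315.
Trapped volume = 449.14 × 0.2315 = 103.98 mL.

104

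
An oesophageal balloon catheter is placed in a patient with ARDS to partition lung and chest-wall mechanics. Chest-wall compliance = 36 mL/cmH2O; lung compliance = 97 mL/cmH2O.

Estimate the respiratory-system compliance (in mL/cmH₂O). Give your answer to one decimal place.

26.3

Lung and chest wall are elastances in series: 1/Crs = 1/CL + 1/Ccw.
1/Crs = 1/97 + 1/36 = 0.03809.
Crs = 26.254 mL/cmH2O.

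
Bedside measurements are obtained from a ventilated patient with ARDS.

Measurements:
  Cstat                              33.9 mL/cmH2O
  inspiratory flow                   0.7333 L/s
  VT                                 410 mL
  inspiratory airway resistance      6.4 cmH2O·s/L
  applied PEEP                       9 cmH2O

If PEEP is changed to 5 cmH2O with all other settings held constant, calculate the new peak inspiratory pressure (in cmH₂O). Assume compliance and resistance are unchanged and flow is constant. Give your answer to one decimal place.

PIP = Vt/C + R·V̇ + PEEP (constant-flow equation of motion).
Only the baseline term changes: ΔPIP = ΔPEEP = 5 − 9 = -4.0 cmH2O.
Original PIP = 410/33.9 + 6.4×0.7333 + 9 = 25.788 cmH2O; new PIP = 25.788 + (-4.0) = 21.788 cmH2O.

21.8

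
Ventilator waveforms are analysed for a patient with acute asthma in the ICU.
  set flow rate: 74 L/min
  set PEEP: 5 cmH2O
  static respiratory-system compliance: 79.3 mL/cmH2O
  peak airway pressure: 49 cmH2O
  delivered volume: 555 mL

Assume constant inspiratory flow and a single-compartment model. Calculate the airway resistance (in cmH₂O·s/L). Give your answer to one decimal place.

30.0

Flow: 74 L/min ÷ 60 = 1.2333 L/s.
Equation of motion (constant flow): PIP = Vt/C + R·V̇ + PEEP.
R·V̇ = PIP − Vt/C − PEEP = 49 − 555/79.3 − 5 = 49 − 6.999 − 5 = 37.001 cmH2O.
R = 37.001 / 1.2333 = 30.002 cmH2O·s/L.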